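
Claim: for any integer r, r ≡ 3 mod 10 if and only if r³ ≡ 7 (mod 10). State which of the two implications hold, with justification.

Both directions hold; the statement is true.

Converse. Suppose r³ ≡ 7 (mod 10). The only residue r in {0, …, 9} with r³ ≡ 7 (mod 10) is r = 3, so r ≡ 3 (mod 10).

Forward direction. Suppose r ≡ 3 mod 10. Write r = 10j + 3. Then (10j + 3)³ = 1000j³ + 900j² + 270j + 27 = 10(100j³ + 90j² + 27j + 2) + 7, so r³ ≡ 7 (mod 10).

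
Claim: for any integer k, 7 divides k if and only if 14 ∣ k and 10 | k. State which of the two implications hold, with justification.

Not equivalent: only (⇐) holds.

(⟹) This fails: take k = 7. Certainly 7 ∣ 7, but 14 ∤ 7.

(⟸) Suppose 14 ∣ k and 10 ∣ k. Any common multiple of 14 and 10 is a multiple of their lcm; here lcm(14, 10) = 14·10/gcd(14, 10) = 140/2 = 70, so 70 ∣ k. Since 7 ∣ 70, it follows that 7 ∣ k.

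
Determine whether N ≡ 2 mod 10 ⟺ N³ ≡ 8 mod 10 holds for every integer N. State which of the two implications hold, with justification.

Both directions hold; the statement is true.

(⇒) Suppose N ≡ 2 mod 10. Write N = 10j + 2. Then (10j + 2)³ = 1000j³ + 600j² + 120j + 8 = 10(100j³ + 60j² + 12j) + 8, so N³ ≡ 8 (mod 10).

(⇐) Conversely, suppose N³ ≡ 8 (mod 10). The only residue r in {0, …, 9} with r³ ≡ 8 (mod 10) is r = 2, so N ≡ 2 (mod 10).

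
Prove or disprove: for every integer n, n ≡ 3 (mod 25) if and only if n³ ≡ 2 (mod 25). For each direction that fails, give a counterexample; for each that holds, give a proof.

Both directions hold; the statement is true.

[⇒] Suppose n ≡ 3 (mod 25). Write n = 25j + 3. Then (25j + 3)³ = 15625j³ + 5625j² + 675j + 27 = 25(625j³ + 225j² + 27j + 1) + 2, so n³ ≡ 2 (mod 25).

[⇐] Conversely, suppose n³ ≡ 2 (mod 25). The only residue r in {0, …, 24} with r³ ≡ 2 (mod 25) is r = 3, so n ≡ 3 (mod 25).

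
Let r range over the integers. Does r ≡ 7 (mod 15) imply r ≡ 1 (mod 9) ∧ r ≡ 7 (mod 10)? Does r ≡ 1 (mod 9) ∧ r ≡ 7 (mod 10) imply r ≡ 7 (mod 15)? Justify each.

Forward direction. This fails: r = 67 gives 67 ≡ 7 (mod 15) but 67 ≡ 4 (mod 9), so the conjunction on the right does not hold.

Converse. If r ≡ 1 (mod 9) and r ≡ 7 (mod 10), then by the Chinese remainder theorem r ≡ 37 (mod 90). Since 37 ≡ 7 (mod 15) and 15 ∣ 90, we get r ≡ 7 (mod 15).

The forward direction fails; the converse holds.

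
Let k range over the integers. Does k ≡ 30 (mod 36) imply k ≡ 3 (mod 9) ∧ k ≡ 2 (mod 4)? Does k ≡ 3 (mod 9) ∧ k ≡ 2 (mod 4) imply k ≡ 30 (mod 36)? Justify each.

Equivalent; both directions hold.

[⇒] Suppose k ≡ 30 (mod 36); write k = 36j + 30. Since 9 ∣ 36, reducing mod 9 gives k ≡ 30 ≡ 3 (mod 9); since 4 ∣ 36, reducing mod 4 gives k ≡ 30 ≡ 2 (mod 4).

[⇐] Conversely, if k ≡ 3 (mod 9) and k ≡ 2 (mod 4), then by the Chinese remainder theorem k ≡ 30 (mod 36). This is exactly k ≡ 30 (mod 36).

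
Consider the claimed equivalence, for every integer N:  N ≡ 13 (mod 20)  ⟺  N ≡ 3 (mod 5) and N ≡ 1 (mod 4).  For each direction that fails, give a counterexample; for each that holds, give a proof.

(→) Suppose N ≡ 13 (mod 20); write N = 20j + 13. Since 5 ∣ 20, reducing mod 5 gives N ≡ 13 ≡ 3 (mod 5); since 4 ∣ 20, reducing mod 4 gives N ≡ 13 ≡ 1 (mod 4).

(←) Conversely, if N ≡ 3 (mod 5) and N ≡ 1 (mod 4), then by the Chinese remainder theorem N ≡ 13 (mod 20). This is exactly N ≡ 13 (mod 20).

Both directions hold.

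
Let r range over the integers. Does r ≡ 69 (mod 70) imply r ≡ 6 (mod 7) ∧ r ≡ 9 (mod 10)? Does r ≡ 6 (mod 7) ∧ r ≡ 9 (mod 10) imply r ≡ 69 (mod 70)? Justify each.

Both implications hold.

Forward direction. Suppose r ≡ 69 (mod 70); write r = 70j + 69. Since 7 ∣ 70, reducing mod 7 gives r ≡ 69 ≡ 6 (mod 7); since 10 ∣ 70, reducing mod 10 gives r ≡ 69 ≡ 9 (mod 10).

Converse. If r ≡ 6 (mod 7) and r ≡ 9 (mod 10), then by the Chinese remainder theorem r ≡ 69 (mod 70). This is exactly r ≡ 69 (mod 70).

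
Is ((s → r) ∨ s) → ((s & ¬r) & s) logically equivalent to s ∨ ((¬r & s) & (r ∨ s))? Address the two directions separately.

(⟹) Assume the antecedent. If s is true, s ∨ ((¬r & s) & (r ∨ s)) reduces to true regardless of the other variables. If s is false, the antecedent cannot hold. Either way s ∨ ((¬r & s) & (r ∨ s)) holds.

(⟸) This fails. Under s = T, r = T, the left side is false but the right side is true.

Not equivalent: only (⇒) holds.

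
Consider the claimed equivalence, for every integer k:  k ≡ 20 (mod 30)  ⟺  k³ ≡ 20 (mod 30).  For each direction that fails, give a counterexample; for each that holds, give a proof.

[⇒] Suppose k ≡ 20 (mod 30). Write k = 30j + 20. Then (30j + 20)³ = 27000j³ + 54000j² + 36000j + 8000 = 30(900j³ + 1800j² + 1200j + 266) + 20, so k³ ≡ 20 (mod 30).

[⇐] Conversely, suppose k³ ≡ 20 (mod 30). The only residue r in {0, …, 29} with r³ ≡ 20 (mod 30) is r = 20, so k ≡ 20 (mod 30).

Both implications hold.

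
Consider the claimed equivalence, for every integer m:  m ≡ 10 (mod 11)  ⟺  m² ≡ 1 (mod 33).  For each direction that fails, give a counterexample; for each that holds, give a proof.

(→) This fails: take m = 21. Then 21 ≡ 10 (mod 11), but 21² = 441 ≡ 12 (mod 33), not 1.

(←) This fails: take m = 1. Then 1² = 1 ≡ 1 (mod 33), yet 1 ≡ 1 (mod 11), not 10.

Neither implication holds.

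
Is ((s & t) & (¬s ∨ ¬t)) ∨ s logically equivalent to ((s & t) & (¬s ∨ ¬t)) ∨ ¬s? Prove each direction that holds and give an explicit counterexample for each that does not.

Both directions fail.

(⇒) This fails. Under t = F, s = T, the left side is true but the right side is false.

(⇐) This fails. Under t = F, s = F, the left side is false but the right side is true.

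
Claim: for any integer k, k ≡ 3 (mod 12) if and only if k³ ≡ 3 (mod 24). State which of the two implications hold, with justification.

The forward direction fails; the converse holds.

(⇒) This fails: take k = 15. Then 15 ≡ 3 (mod 12), but 15³ = 3375 ≡ 15 (mod 24), not 3.

(⇐) Conversely, the residues r modulo 24 with r³ ≡ 3 (mod 24) are exactly {3}, and each is ≡ 3 (mod 12).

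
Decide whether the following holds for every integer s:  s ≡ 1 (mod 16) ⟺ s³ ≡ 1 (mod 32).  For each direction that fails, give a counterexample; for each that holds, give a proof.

Not equivalent: only (⇐) holds.

[⇒] This fails: take s = 17. Then 17 ≡ 1 (mod 16), but 17³ = 4913 ≡ 17 (mod 32), not 1.

[⇐] Conversely, the residues r modulo 32 with r³ ≡ 1 (mod 32) are exactly {1}, and each is ≡ 1 (mod 16).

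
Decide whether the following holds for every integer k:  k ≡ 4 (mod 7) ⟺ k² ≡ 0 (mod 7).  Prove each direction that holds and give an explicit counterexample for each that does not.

(⇒) fails and (⇐) fails.

(⟹) This fails: take k = 4. Then 4 ≡ 4 (mod 7), but 4² = 16 ≡ 2 (mod 7), not 0.

(⟸) This fails: take k = 0. Then 0² = 0 ≡ 0 (mod 7), yet 0 ≡ 0 (mod 7), not 4.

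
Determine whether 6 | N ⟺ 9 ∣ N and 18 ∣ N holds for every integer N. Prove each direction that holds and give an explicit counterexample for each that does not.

(⇒) fails; (⇐) holds.

(⇐) Suppose 9 ∣ N and 18 ∣ N. Any common multiple of 9 and 18 is a multiple of their lcm; here lcm(9, 18) = 9·18/gcd(9, 18) = 162/9 = 18, so 18 ∣ N. Since 6 ∣ 18, it follows that 6 ∣ N.

(⇒) This fails: take N = 6. Certainly 6 ∣ 6, but 9 ∤ 6.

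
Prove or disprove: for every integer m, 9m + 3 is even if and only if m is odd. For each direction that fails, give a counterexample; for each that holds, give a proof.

Both implications hold.

(⇒) Suppose 9m + 3 is even. Since 9 is odd, 9m and m have the same parity, so 9m + 3 ≡ m + 3 (mod 2). As 3 is odd, 9m + 3 is even exactly when m is odd. Thus m is odd.

(⇐) Conversely, suppose m is odd; write m = 2j + 1. Then 9m + 3 = 9·(2j + 1) + 3 = 2·9j + 12, which is even.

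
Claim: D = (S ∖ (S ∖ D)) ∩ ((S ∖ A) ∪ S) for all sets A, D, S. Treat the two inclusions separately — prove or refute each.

Forward inclusion. This inclusion fails. Take A = ∅, D = {1}, S = ∅; then 1 ∈ D but 1 ∉ (S ∖ (S ∖ D)) ∩ ((S ∖ A) ∪ S).

Reverse inclusion. Let x ∈ (S ∖ (S ∖ D)) ∩ ((S ∖ A) ∪ S). Then either x ∈ D ∩ S and x ∉ A; or x ∈ A ∩ D ∩ S. In each case x ∈ D, so (S ∖ (S ∖ D)) ∩ ((S ∖ A) ∪ S) ⊆ D.

(⊆) fails; (⊇) holds.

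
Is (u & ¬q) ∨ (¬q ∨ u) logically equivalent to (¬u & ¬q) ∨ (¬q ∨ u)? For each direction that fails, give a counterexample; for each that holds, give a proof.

Forward direction. Assume the antecedent. If q is true, the antecedent forces (q = T, u = T), and (¬u & ¬q) ∨ (¬q ∨ u) holds there. If q is false, (¬u & ¬q) ∨ (¬q ∨ u) reduces to true regardless of the other variables. Either way (¬u & ¬q) ∨ (¬q ∨ u) holds.

Converse. Assume the antecedent. If q is true, the antecedent forces (q = T, u = T), and (u & ¬q) ∨ (¬q ∨ u) holds there. If q is false, (u & ¬q) ∨ (¬q ∨ u) reduces to true regardless of the other variables. Either way (u & ¬q) ∨ (¬q ∨ u) holds.

The biconditional holds.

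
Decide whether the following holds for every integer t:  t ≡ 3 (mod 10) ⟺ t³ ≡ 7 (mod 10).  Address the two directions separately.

Both directions hold.

(→) Suppose t ≡ 3 (mod 10). Write t = 10j + 3. Then (10j + 3)³ = 1000j³ + 900j² + 270j + 27 = 10(100j³ + 90j² + 27j + 2) + 7, so t³ ≡ 7 (mod 10).

(←) Conversely, suppose t³ ≡ 7 (mod 10). The only residue r in {0, …, 9} with r³ ≡ 7 (mod 10) is r = 3, so t ≡ 3 (mod 10).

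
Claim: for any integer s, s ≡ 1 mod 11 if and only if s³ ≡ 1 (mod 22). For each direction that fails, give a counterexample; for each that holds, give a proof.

The forward direction fails; the converse holds.

[⇐] The residues r modulo 22 with r³ ≡ 1 (mod 22) are exactly {1}, and each is ≡ 1 (mod 11).

[⇒] This fails: take s = 12. Then 12 ≡ 1 (mod 11), but 12³ = 1728 ≡ 12 (mod 22), not 1.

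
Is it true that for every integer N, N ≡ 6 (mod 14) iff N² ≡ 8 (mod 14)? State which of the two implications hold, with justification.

The forward direction holds; the converse fails.

(←) This fails: take N = 8. Then 8² = 64 ≡ 8 (mod 14), yet 8 ≡ 8 (mod 14), not 6.

(→) Suppose N ≡ 6 (mod 14). Write N = 14j + 6. Then (14j + 6)² = 196j² + 168j + 36 = 14(14j² + 12j + 2) + 8, so N² ≡ 8 (mod 14).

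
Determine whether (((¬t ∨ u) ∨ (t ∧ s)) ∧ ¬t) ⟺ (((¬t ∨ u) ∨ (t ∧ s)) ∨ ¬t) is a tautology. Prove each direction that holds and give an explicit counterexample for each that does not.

Only the forward implication holds.

[⇒] Assume the antecedent. If s is true, ((¬t ∨ u) ∨ (t ∧ s)) ∨ ¬t reduces to true regardless of the other variables. If s is false, the antecedent forces (s = F, t = F, u = F) or (s = F, t = F, u = T), and ((¬t ∨ u) ∨ (t ∧ s)) ∨ ¬t holds there. Either way ((¬t ∨ u) ∨ (t ∧ s)) ∨ ¬t holds.

[⇐] This fails. Under s = T, t = T, u = F, the left side is false but the right side is true.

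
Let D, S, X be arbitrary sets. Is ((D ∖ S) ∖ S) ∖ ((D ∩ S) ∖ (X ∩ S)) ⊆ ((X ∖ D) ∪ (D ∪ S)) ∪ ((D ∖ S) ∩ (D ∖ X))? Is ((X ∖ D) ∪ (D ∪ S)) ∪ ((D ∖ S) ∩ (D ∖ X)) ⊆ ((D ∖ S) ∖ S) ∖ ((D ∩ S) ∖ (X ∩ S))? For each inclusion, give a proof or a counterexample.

Only the forward inclusion holds.

(⟸) This inclusion fails. Take D = ∅, S = {1}, X = ∅; then 1 ∈ ((X ∖ D) ∪ (D ∪ S)) ∪ ((D ∖ S) ∩ (D ∖ X)) but 1 ∉ ((D ∖ S) ∖ S) ∖ ((D ∩ S) ∖ (X ∩ S)).

(⟹) Let x ∈ ((D ∖ S) ∖ S) ∖ ((D ∩ S) ∖ (X ∩ S)). Then either x ∈ D and x ∉ S, X; or x ∈ D ∩ X and x ∉ S. In each case x ∈ ((X ∖ D) ∪ (D ∪ S)) ∪ ((D ∖ S) ∩ (D ∖ X)), so ((D ∖ S) ∖ S) ∖ ((D ∩ S) ∖ (X ∩ S)) ⊆ ((X ∖ D) ∪ (D ∪ S)) ∪ ((D ∖ S) ∩ (D ∖ X)).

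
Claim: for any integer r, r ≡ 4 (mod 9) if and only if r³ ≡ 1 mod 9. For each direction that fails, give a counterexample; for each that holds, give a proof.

(⇒) holds; (⇐) fails.

(⟹) Suppose r ≡ 4 (mod 9). Write r = 9j + 4. Then (9j + 4)³ = 729j³ + 972j² + 432j + 64 = 9(81j³ + 108j² + 48j + 7) + 1, so r³ ≡ 1 (mod 9).

(⟸) This fails: take r = 1. Then 1³ = 1 ≡ 1 (mod 9), yet 1 ≡ 1 (mod 9), not 4.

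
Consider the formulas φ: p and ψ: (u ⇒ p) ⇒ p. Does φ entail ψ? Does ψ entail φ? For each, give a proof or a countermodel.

(→) Assume the antecedent. If u is true, (u ⇒ p) ⇒ p reduces to true regardless of the other variables. If u is false, the antecedent forces (u = F, p = T), and (u ⇒ p) ⇒ p holds there. Either way (u ⇒ p) ⇒ p holds.

(←) This fails. Under u = T, p = F, the left side is false but the right side is true.

Only the forward implication holds.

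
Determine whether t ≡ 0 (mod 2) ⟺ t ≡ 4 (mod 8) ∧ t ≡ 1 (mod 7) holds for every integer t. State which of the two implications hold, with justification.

Not equivalent: only (⇐) holds.

(⟸) If t ≡ 4 (mod 8) and t ≡ 1 (mod 7), then by the Chinese remainder theorem t ≡ 36 (mod 56). Since 36 ≡ 0 (mod 2) and 2 ∣ 56, we get t ≡ 0 (mod 2).

(⟹) This fails: t = 0 gives 0 ≡ 0 (mod 2) but 0 ≡ 0 (mod 8), so the conjunction on the right does not hold.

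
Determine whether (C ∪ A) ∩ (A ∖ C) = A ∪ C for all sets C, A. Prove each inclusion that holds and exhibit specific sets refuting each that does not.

(⟹) Let x ∈ (C ∪ A) ∩ (A ∖ C). Then x ∈ A and x ∉ C, from which x ∈ A ∪ C.

(⟸) This inclusion fails. Take C = {1}, A = ∅; then 1 ∈ A ∪ C but 1 ∉ (C ∪ A) ∩ (A ∖ C).

Only the forward inclusion holds.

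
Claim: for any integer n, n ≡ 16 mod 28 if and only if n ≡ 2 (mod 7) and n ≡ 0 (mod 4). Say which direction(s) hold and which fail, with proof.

Both directions hold.

(⇒) Suppose n ≡ 16 (mod 28); write n = 28j + 16. Since 7 ∣ 28, reducing mod 7 gives n ≡ 16 ≡ 2 (mod 7); since 4 ∣ 28, reducing mod 4 gives n ≡ 16 ≡ 0 (mod 4).

(⇐) Conversely, if n ≡ 2 (mod 7) and n ≡ 0 (mod 4), then by the Chinese remainder theorem n ≡ 16 (mod 28). This is exactly n ≡ 16 (mod 28).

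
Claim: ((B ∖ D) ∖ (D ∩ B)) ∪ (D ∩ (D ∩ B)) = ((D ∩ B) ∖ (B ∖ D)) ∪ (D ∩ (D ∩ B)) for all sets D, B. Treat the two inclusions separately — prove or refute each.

(⊆) This inclusion fails. Take D = ∅, B = {1}; then 1 ∈ ((B ∖ D) ∖ (D ∩ B)) ∪ (D ∩ (D ∩ B)) but 1 ∉ ((D ∩ B) ∖ (B ∖ D)) ∪ (D ∩ (D ∩ B)).

(⊇) Let x ∈ ((D ∩ B) ∖ (B ∖ D)) ∪ (D ∩ (D ∩ B)). Then x ∈ D ∩ B, from which x ∈ ((B ∖ D) ∖ (D ∩ B)) ∪ (D ∩ (D ∩ B)).

(⊆) fails; (⊇) holds.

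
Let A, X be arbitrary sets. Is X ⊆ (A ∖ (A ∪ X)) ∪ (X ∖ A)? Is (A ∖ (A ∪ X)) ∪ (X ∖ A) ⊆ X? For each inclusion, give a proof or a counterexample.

Only the reverse inclusion holds.

(⊆) This inclusion fails. Take A = {1}, X = {1}; then 1 ∈ X but 1 ∉ (A ∖ (A ∪ X)) ∪ (X ∖ A).

(⊇) Let x ∈ (A ∖ (A ∪ X)) ∪ (X ∖ A). Then x ∈ X and x ∉ A, from which x ∈ X.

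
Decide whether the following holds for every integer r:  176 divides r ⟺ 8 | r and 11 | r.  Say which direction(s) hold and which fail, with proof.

(←) This fails: take r = 88. Both 8 ∣ 88 and 11 ∣ 88, yet 88 is not a multiple of 176 (since 88 = 0·176 + 88), so 176 ∤ 88.

(→) If 176 ∣ r, write r = 176q. Since 176 = 22·8, r = 8·(22q), so 8 ∣ r; and since 176 = 16·11, r = 11·(16q), so 11 ∣ r.

(⇒) holds; (⇐) fails.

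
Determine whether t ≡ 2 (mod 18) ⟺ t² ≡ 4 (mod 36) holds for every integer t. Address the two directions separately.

Forward direction. Suppose t ≡ 2 (mod 18). Working modulo 36, t ∈ {2, 20}; for each such r, r² ≡ 4 (mod 36).

Converse. This fails: take t = 16. Then 16² = 256 ≡ 4 (mod 36), yet 16 ≡ 16 (mod 18), not 2.

(⇒) holds; (⇐) fails.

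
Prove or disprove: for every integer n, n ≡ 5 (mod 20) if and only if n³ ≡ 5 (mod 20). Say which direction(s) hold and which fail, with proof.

[⇒] Suppose n ≡ 5 (mod 20). Write n = 20j + 5. Then (20j + 5)³ = 8000j³ + 6000j² + 1500j + 125 = 20(400j³ + 300j² + 75j + 6) + 5, so n³ ≡ 5 (mod 20).

[⇐] Conversely, suppose n³ ≡ 5 (mod 20). The only residue r in {0, …, 19} with r³ ≡ 5 (mod 20) is r = 5, so n ≡ 5 (mod 20).

Equivalent; both directions hold.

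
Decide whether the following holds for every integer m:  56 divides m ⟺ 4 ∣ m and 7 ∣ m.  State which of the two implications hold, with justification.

(⇐) This fails: take m = 28. Both 4 ∣ 28 and 7 ∣ 28, yet 28 is not a multiple of 56 (since 28 = 0·56 + 28), so 56 ∤ 28.

(⇒) If 56 ∣ m, write m = 56q. Since 56 = 14·4, m = 4·(14q), so 4 ∣ m; and since 56 = 8·7, m = 7·(8q), so 7 ∣ m.

Not equivalent: only (⇒) holds.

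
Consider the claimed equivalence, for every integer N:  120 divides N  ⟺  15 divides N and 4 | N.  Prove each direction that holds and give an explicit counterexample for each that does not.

(→) If 120 ∣ N, write N = 120q. Since 120 = 8·15, N = 15·(8q), so 15 ∣ N; and since 120 = 30·4, N = 4·(30q), so 4 ∣ N.

(←) This fails: take N = 60. Both 15 ∣ 60 and 4 ∣ 60, yet 60 is not a multiple of 120 (since 60 = 0·120 + 60), so 120 ∤ 60.

Not equivalent: only (⇒) holds.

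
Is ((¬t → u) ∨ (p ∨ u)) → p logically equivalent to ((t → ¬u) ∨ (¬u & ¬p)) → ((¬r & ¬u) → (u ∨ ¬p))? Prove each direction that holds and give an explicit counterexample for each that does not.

(⟹) This fails. Under r = F, t = F, u = F, p = T, the left side is true but the right side is false.

(⟸) This fails. Under r = F, t = T, u = F, p = F, the left side is false but the right side is true.

Neither implication holds.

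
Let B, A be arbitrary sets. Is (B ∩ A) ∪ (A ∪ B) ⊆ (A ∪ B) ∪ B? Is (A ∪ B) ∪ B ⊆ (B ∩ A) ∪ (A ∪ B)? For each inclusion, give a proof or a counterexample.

(⊆) Let x ∈ (B ∩ A) ∪ (A ∪ B). Then either x ∈ B and x ∉ A; or x ∈ A and x ∉ B; or x ∈ B ∩ A. In each case x ∈ (A ∪ B) ∪ B, so (B ∩ A) ∪ (A ∪ B) ⊆ (A ∪ B) ∪ B.

(⊇) Let x ∈ (A ∪ B) ∪ B. Then either x ∈ B and x ∉ A; or x ∈ A and x ∉ B; or x ∈ B ∩ A. In each case x ∈ (B ∩ A) ∪ (A ∪ B), so (A ∪ B) ∪ B ⊆ (B ∩ A) ∪ (A ∪ B).

The two sets are equal.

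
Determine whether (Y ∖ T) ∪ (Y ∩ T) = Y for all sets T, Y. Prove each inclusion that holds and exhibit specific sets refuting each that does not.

(⟸) Let x ∈ Y. Then either x ∈ Y and x ∉ T; or x ∈ T ∩ Y. In each case x ∈ (Y ∖ T) ∪ (Y ∩ T), so Y ⊆ (Y ∖ T) ∪ (Y ∩ T).

(⟹) Let x ∈ (Y ∖ T) ∪ (Y ∩ T). Then either x ∈ Y and x ∉ T; or x ∈ T ∩ Y. In each case x ∈ Y, so (Y ∖ T) ∪ (Y ∩ T) ⊆ Y.

Both inclusions hold.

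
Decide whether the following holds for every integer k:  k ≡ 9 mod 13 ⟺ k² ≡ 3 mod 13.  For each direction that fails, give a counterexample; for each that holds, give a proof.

Only the forward direction holds.

(⟹) Suppose k ≡ 9 mod 13. Write k = 13j + 9. Then (13j + 9)² = 169j² + 234j + 81 = 13(13j² + 18j + 6) + 3, so k² ≡ 3 (mod 13).

(⟸) This fails: take k = 4. Then 4² = 16 ≡ 3 (mod 13), yet 4 ≡ 4 (mod 13), not 9.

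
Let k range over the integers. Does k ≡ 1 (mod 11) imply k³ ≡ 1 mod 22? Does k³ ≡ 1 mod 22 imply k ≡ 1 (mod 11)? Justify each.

(⇒) This fails: take k = 12. Then 12 ≡ 1 (mod 11), but 12³ = 1728 ≡ 12 (mod 22), not 1.

(⇐) Conversely, the residues r modulo 22 with r³ ≡ 1 (mod 22) are exactly {1}, and each is ≡ 1 (mod 11).

(⇒) fails; (⇐) holds.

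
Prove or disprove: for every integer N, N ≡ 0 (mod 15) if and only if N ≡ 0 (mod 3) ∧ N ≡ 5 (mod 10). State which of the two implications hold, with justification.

(⟹) This fails: N = 0 gives 0 ≡ 0 (mod 15) but 0 ≡ 0 (mod 10), so the conjunction on the right does not hold.

(⟸) Conversely, if N ≡ 0 (mod 3) and N ≡ 5 (mod 10), then by the Chinese remainder theorem N ≡ 15 (mod 30). Since 15 ≡ 0 (mod 15) and 15 ∣ 30, we get N ≡ 0 (mod 15).

The forward direction fails; the converse holds.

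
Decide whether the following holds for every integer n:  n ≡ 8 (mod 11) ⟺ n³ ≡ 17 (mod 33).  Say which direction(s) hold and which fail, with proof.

The forward direction fails; the converse holds.

[⇒] This fails: take n = 19. Then 19 ≡ 8 (mod 11), but 19³ = 6859 ≡ 28 (mod 33), not 17.

[⇐] Conversely, the residues r modulo 33 with r³ ≡ 17 (mod 33) are exactly {8}, and each is ≡ 8 (mod 11).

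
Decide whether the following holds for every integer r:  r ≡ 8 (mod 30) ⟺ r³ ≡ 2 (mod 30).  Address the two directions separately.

Converse. Suppose r³ ≡ 2 (mod 30). The only residue r in {0, …, 29} with r³ ≡ 2 (mod 30) is r = 8, so r ≡ 8 (mod 30).

Forward direction. Suppose r ≡ 8 (mod 30). Write r = 30j + 8. Then (30j + 8)³ = 27000j³ + 21600j² + 5760j + 512 = 30(900j³ + 720j² + 192j + 17) + 2, so r³ ≡ 2 (mod 30).

Both implications hold.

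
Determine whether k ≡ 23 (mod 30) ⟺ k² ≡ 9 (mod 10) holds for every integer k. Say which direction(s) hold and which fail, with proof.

(←) This fails: take k = 3. Then 3² = 9 ≡ 9 (mod 10), yet 3 ≡ 3 (mod 30), not 23.

(→) Suppose k ≡ 23 (mod 30). Then k² ≡ 23² = 529 (mod 30), and since 10 ∣ 30, also k² ≡ 9 (mod 10).

(⇒) holds; (⇐) fails.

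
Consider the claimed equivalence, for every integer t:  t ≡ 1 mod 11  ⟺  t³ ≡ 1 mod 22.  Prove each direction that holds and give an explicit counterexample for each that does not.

(→) This fails: take t = 12. Then 12 ≡ 1 (mod 11), but 12³ = 1728 ≡ 12 (mod 22), not 1.

(←) Conversely, the residues r modulo 22 with r³ ≡ 1 (mod 22) are exactly {1}, and each is ≡ 1 (mod 11).

Only the reverse direction holds.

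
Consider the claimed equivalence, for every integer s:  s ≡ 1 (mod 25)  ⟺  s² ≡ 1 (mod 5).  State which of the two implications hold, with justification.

Only the forward implication holds.

(⇒) Suppose s ≡ 1 (mod 25). Then s² ≡ 1² = 1 (mod 25), and since 5 ∣ 25, also s² ≡ 1 (mod 5).

(⇐) This fails: take s = 4. Then 4² = 16 ≡ 1 (mod 5), yet 4 ≡ 4 (mod 25), not 1.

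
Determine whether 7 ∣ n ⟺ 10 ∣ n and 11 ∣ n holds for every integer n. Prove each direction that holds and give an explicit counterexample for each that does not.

(⇒) This fails: take n = 7. Certainly 7 ∣ 7, but 10 ∤ 7.

(⇐) This fails: take n = 110. Both 10 ∣ 110 and 11 ∣ 110, yet 110 is not a multiple of 7 (since 110 = 15·7 + 5), so 7 ∤ 110.

Both directions fail.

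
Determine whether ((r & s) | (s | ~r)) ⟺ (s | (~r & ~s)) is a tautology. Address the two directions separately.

(⟹) Assume the antecedent. If r is true, the antecedent forces (r = T, s = T), and s | (~r & ~s) holds there. If r is false, s | (~r & ~s) reduces to true regardless of the other variables. Either way s | (~r & ~s) holds.

(⟸) Assume the antecedent. If r is true, the antecedent forces (r = T, s = T), and (r & s) | (s | ~r) holds there. If r is false, (r & s) | (s | ~r) reduces to true regardless of the other variables. Either way (r & s) | (s | ~r) holds.

Both directions hold; the statement is true.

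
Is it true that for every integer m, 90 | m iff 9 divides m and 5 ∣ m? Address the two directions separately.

(←) This fails: take m = 45. Both 9 ∣ 45 and 5 ∣ 45, yet 45 is not a multiple of 90 (since 45 = 0·90 + 45), so 90 ∤ 45.

(→) If 90 ∣ m, write m = 90q. Since 90 = 10·9, m = 9·(10q), so 9 ∣ m; and since 90 = 18·5, m = 5·(18q), so 5 ∣ m.

(⇒) holds; (⇐) fails.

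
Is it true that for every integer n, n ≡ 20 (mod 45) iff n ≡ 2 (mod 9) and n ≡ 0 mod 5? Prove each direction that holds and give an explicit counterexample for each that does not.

[⇒] Suppose n ≡ 20 (mod 45); write n = 45j + 20. Since 9 ∣ 45, reducing mod 9 gives n ≡ 20 ≡ 2 (mod 9); since 5 ∣ 45, reducing mod 5 gives n ≡ 20 ≡ 0 (mod 5).

[⇐] Conversely, if n ≡ 2 (mod 9) and n ≡ 0 (mod 5), then by the Chinese remainder theorem n ≡ 20 (mod 45). This is exactly n ≡ 20 (mod 45).

Both directions hold; the statement is true.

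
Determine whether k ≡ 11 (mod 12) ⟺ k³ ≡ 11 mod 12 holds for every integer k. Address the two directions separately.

(⇐) For the converse, argue contrapositively. If k ≢ 11 (mod 12), then k is congruent to one of 0, 1, 2, 3, 4, 5, 6, 7, 8, 9, 10 modulo 12, and these give k³ ≡ 0, 1, 8, 3, 4, 5, 0, 7, 8, 9, 4 respectively — never 11.

(⇒) Suppose k ≡ 11 (mod 12). Write k = 12j + 11. Then (12j + 11)³ = 1728j³ + 4752j² + 4356j + 1331 = 12(144j³ + 396j² + 363j + 110) + 11, so k³ ≡ 11 (mod 12).

Equivalent; both directions hold.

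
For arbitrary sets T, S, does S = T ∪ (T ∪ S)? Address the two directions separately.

(⟹) Let x ∈ S. Then either x ∈ S and x ∉ T; or x ∈ T ∩ S. In each case x ∈ T ∪ (T ∪ S), so S ⊆ T ∪ (T ∪ S).

(⟸) This inclusion fails. Take T = {1}, S = ∅; then 1 ∈ T ∪ (T ∪ S) but 1 ∉ S.

The sets are not equal: only the forward inclusion holds.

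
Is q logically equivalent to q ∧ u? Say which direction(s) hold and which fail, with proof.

Only the reverse direction holds.

Forward direction. This fails. Under u = F, q = T, the left side is true but the right side is false.

Converse. Assume the antecedent. If u is true, the antecedent forces (u = T, q = T), and q holds there. If u is false, the antecedent cannot hold. Either way q holds.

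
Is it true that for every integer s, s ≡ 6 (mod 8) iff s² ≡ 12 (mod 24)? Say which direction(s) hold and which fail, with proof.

[⇒] This fails: take s = 14. Then 14 ≡ 6 (mod 8), but 14² = 196 ≡ 4 (mod 24), not 12.

[⇐] This fails: take s = 18. Then 18² = 324 ≡ 12 (mod 24), yet 18 ≡ 2 (mod 8), not 6.

(⇒) fails and (⇐) fails.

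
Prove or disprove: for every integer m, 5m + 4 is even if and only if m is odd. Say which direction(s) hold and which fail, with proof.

(→) This fails: m = 0 gives 5m + 4 = 4, which is even, but 0 is even, not odd.

(←) This also fails: m = 5 is odd, but 5m + 4 = 29 is odd, not even.

Neither implication holds.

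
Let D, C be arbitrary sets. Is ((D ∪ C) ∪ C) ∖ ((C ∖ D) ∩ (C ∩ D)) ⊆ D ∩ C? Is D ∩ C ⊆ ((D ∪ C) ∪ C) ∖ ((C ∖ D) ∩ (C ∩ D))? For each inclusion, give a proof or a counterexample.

(⟸) Let x ∈ D ∩ C. Then x ∈ D ∩ C, from which x ∈ ((D ∪ C) ∪ C) ∖ ((C ∖ D) ∩ (C ∩ D)).

(⟹) This inclusion fails. Take D = {1}, C = ∅; then 1 ∈ ((D ∪ C) ∪ C) ∖ ((C ∖ D) ∩ (C ∩ D)) but 1 ∉ D ∩ C.

(⊆) fails; (⊇) holds.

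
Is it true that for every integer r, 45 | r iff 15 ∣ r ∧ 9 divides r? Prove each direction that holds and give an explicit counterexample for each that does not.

(←) Suppose 15 ∣ r and 9 ∣ r. Any common multiple of 15 and 9 is a multiple of their lcm; here lcm(15, 9) = 15·9/gcd(15, 9) = 135/3 = 45, so 45 ∣ r.

(→) If 45 ∣ r, write r = 45q. Since 45 = 3·15, r = 15·(3q), so 15 ∣ r; and since 45 = 5·9, r = 9·(5q), so 9 ∣ r.

Equivalent; both directions hold.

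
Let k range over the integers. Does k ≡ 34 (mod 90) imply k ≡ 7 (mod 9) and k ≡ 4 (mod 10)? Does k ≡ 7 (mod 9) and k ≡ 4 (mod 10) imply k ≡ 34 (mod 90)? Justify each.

Both directions hold.

Forward direction. Suppose k ≡ 34 (mod 90); write k = 90j + 34. Since 9 ∣ 90, reducing mod 9 gives k ≡ 34 ≡ 7 (mod 9); since 10 ∣ 90, reducing mod 10 gives k ≡ 34 ≡ 4 (mod 10).

Converse. If k ≡ 7 (mod 9) and k ≡ 4 (mod 10), then by the Chinese remainder theorem k ≡ 34 (mod 90). This is exactly k ≡ 34 (mod 90).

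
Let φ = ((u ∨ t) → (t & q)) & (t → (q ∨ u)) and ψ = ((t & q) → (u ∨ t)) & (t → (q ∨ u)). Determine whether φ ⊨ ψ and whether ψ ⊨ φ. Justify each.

Only the forward implication holds.

[⇒] Assume the antecedent. If q is true, the consequent reduces to true regardless of the other variables. If q is false, the antecedent forces (u = F, q = F, t = F), and the consequent holds there. Either way the consequent holds.

[⇐] This fails. Under u = T, q = F, t = F, the left side is false but the right side is true.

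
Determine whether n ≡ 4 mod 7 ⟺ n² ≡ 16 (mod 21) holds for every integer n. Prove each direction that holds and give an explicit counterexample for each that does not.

Neither implication holds.

(⟹) This fails: take n = 18. Then 18 ≡ 4 (mod 7), but 18² = 324 ≡ 9 (mod 21), not 16.

(⟸) This fails: take n = 10. Then 10² = 100 ≡ 16 (mod 21), yet 10 ≡ 3 (mod 7), not 4.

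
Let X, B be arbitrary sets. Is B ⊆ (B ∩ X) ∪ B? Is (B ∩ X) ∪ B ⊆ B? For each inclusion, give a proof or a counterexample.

(⊆) Let x ∈ B. Then either x ∈ B and x ∉ X; or x ∈ X ∩ B. In each case x ∈ (B ∩ X) ∪ B, so B ⊆ (B ∩ X) ∪ B.

(⊇) Let x ∈ (B ∩ X) ∪ B. Then either x ∈ B and x ∉ X; or x ∈ X ∩ B. In each case x ∈ B, so (B ∩ X) ∪ B ⊆ B.

The two sets are equal.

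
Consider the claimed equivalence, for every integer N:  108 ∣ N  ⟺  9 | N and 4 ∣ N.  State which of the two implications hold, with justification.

[⇒] If 108 ∣ N, write N = 108q. Since 108 = 12·9, N = 9·(12q), so 9 ∣ N; and since 108 = 27·4, N = 4·(27q), so 4 ∣ N.

[⇐] This fails: take N = 36. Both 9 ∣ 36 and 4 ∣ 36, yet 36 is not a multiple of 108 (since 36 = 0·108 + 36), so 108 ∤ 36.

(⇒) holds; (⇐) fails.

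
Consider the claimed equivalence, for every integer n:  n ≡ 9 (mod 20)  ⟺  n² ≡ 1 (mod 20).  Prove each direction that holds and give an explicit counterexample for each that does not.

Forward direction. Suppose n ≡ 9 (mod 20). Write n = 20j + 9. Then (20j + 9)² = 400j² + 360j + 81 = 20(20j² + 18j + 4) + 1, so n² ≡ 1 (mod 20).

Converse. This fails: take n = 1. Then 1² = 1 ≡ 1 (mod 20), yet 1 ≡ 1 (mod 20), not 9.

The forward direction holds; the converse fails.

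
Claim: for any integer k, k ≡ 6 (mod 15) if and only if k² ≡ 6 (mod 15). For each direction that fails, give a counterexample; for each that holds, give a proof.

Forward direction. Suppose k ≡ 6 (mod 15). Write k = 15j + 6. Then (15j + 6)² = 225j² + 180j + 36 = 15(15j² + 12j + 2) + 6, so k² ≡ 6 (mod 15).

Converse. This fails: take k = 9. Then 9² = 81 ≡ 6 (mod 15), yet 9 ≡ 9 (mod 15), not 6.

Not equivalent: only (⇒) holds.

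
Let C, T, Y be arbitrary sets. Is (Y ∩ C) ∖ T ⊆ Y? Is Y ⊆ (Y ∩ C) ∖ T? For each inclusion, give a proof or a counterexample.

Forward inclusion. Let x ∈ (Y ∩ C) ∖ T. Then x ∈ C ∩ Y and x ∉ T, from which x ∈ Y.

Reverse inclusion. This inclusion fails. Take C = ∅, T = ∅, Y = {1}; then 1 ∈ Y but 1 ∉ (Y ∩ C) ∖ T.

Only the forward inclusion holds.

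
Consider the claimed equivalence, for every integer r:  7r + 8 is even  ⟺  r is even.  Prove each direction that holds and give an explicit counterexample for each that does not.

Both implications hold.

(⇒) Suppose 7r + 8 is even. Since 7 is odd, 7r and r have the same parity, so 7r + 8 ≡ r + 8 (mod 2). As 8 is even, 7r + 8 is even exactly when r is even. Thus r is even.

(⇐) Conversely, suppose r is even; write r = 2j. Then 7r + 8 = 7·(2j) + 8 = 2·7j + 8, which is even.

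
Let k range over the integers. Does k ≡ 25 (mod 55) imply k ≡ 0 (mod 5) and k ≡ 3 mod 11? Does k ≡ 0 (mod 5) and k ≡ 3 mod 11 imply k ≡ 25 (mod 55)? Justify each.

Equivalent; both directions hold.

(⇒) Suppose k ≡ 25 (mod 55); write k = 55j + 25. Since 5 ∣ 55, reducing mod 5 gives k ≡ 25 ≡ 0 (mod 5); since 11 ∣ 55, reducing mod 11 gives k ≡ 25 ≡ 3 (mod 11).

(⇐) Conversely, if k ≡ 0 (mod 5) and k ≡ 3 (mod 11), then by the Chinese remainder theorem k ≡ 25 (mod 55). This is exactly k ≡ 25 (mod 55).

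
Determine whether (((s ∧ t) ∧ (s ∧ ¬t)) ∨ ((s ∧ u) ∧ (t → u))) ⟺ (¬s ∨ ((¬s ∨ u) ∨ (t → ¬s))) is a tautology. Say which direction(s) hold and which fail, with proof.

(⇐) This fails. Under s = F, u = F, t = F, the left side is false but the right side is true.

(⇒) Assume the antecedent. If s is true, the antecedent forces (s = T, u = T, t = F) or (s = T, u = T, t = T), and ¬s ∨ ((¬s ∨ u) ∨ (t → ¬s)) holds there. If s is false, the antecedent cannot hold. Either way ¬s ∨ ((¬s ∨ u) ∨ (t → ¬s)) holds.

Only the forward direction holds.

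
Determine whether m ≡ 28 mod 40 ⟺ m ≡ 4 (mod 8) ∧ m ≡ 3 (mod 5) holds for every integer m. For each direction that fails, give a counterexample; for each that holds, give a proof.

Both directions hold; the statement is true.

(←) If m ≡ 4 (mod 8) and m ≡ 3 (mod 5), then by the Chinese remainder theorem m ≡ 28 (mod 40). This is exactly m ≡ 28 (mod 40).

(→) Suppose m ≡ 28 (mod 40); write m = 40j + 28. Since 8 ∣ 40, reducing mod 8 gives m ≡ 28 ≡ 4 (mod 8); since 5 ∣ 40, reducing mod 5 gives m ≡ 28 ≡ 3 (mod 5).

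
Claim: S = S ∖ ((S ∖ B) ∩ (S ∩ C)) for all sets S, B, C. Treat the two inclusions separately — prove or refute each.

(⊆) fails; (⊇) holds.

(⟹) This inclusion fails. Take S = {1}, B = ∅, C = {1}; then 1 ∈ S but 1 ∉ S ∖ ((S ∖ B) ∩ (S ∩ C)).

(⟸) Let x ∈ S ∖ ((S ∖ B) ∩ (S ∩ C)). Then either x ∈ S and x ∉ B, C; or x ∈ S ∩ B and x ∉ C; or x ∈ S ∩ B ∩ C. In each case x ∈ S, so S ∖ ((S ∖ B) ∩ (S ∩ C)) ⊆ S.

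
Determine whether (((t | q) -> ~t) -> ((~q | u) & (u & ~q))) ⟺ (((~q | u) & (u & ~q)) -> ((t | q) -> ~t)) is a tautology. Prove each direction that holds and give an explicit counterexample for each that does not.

Both directions fail.

(→) This fails. Under q = F, u = T, t = T, the left side is true but the right side is false.

(←) This fails. Under q = F, u = F, t = F, the left side is false but the right side is true.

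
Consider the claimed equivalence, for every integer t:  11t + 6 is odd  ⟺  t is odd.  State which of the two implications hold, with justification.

[⇐] Suppose t is odd; write t = 2j + 1. Then 11t + 6 = 11·(2j + 1) + 6 = 2·11j + 17, which is odd.

[⇒] Suppose 11t + 6 is odd. Since 11 is odd, 11t and t have the same parity, so 11t + 6 ≡ t + 6 (mod 2). As 6 is even, 11t + 6 is odd exactly when t is odd. Thus t is odd.

The biconditional holds.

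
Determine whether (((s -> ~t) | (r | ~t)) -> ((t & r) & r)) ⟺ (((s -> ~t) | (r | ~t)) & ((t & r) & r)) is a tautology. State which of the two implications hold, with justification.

Forward direction. This fails. Under s = T, t = T, r = F, the left side is true but the right side is false.

Converse. Assume the antecedent. If s is true, the antecedent forces (s = T, t = T, r = T), and the consequent holds there. If s is false, the antecedent forces (s = F, t = T, r = T), and the consequent holds there. Either way the consequent holds.

Only the reverse direction holds.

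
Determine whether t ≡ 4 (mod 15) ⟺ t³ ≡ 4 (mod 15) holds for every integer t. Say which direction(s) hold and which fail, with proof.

(←) Suppose t³ ≡ 4 (mod 15). The only residue r in {0, …, 14} with r³ ≡ 4 (mod 15) is r = 4, so t ≡ 4 (mod 15).

(→) Suppose t ≡ 4 (mod 15). Write t = 15j + 4. Then (15j + 4)³ = 3375j³ + 2700j² + 720j + 64 = 15(225j³ + 180j² + 48j + 4) + 4, so t³ ≡ 4 (mod 15).

Equivalent; both directions hold.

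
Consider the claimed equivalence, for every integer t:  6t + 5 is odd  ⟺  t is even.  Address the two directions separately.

(⇒) fails; (⇐) holds.

(⇒) This fails: take t = 5. Then 6t + 5 = 35, which is odd, yet t = 5 is odd, not even.

(⇐) Suppose t is even. Since 6 is even, 6t is even for every t, so 6t + 5 has the same parity as 5, which is odd. Hence 6t + 5 is odd.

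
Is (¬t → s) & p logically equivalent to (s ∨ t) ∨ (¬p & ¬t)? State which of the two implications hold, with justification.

Not equivalent: only (⇒) holds.

(→) Assume the antecedent. If s is true, (s ∨ t) ∨ (¬p & ¬t) reduces to true regardless of the other variables. If s is false, the antecedent forces (s = F, p = T, t = T), and (s ∨ t) ∨ (¬p & ¬t) holds there. Either way (s ∨ t) ∨ (¬p & ¬t) holds.

(←) This fails. Under s = F, p = F, t = F, the left side is false but the right side is true.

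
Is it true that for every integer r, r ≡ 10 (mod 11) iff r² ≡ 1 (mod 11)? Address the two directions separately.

Only the forward implication holds.

Forward direction. Suppose r ≡ 10 (mod 11). Write r = 11j + 10. Then (11j + 10)² = 121j² + 220j + 100 = 11(11j² + 20j + 9) + 1, so r² ≡ 1 (mod 11).

Converse. This fails: take r = 1. Then 1² = 1 ≡ 1 (mod 11), yet 1 ≡ 1 (mod 11), not 10.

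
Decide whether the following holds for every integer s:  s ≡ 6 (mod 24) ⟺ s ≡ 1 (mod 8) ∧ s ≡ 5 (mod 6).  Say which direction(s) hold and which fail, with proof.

(→) This fails: s = 6 gives 6 ≡ 6 (mod 24) but 6 ≡ 6 (mod 8), so the conjunction on the right does not hold.

(←) This fails: s = 17 satisfies both congruences on the right (17 ≡ 1 mod 8 and 17 ≡ 5 mod 6) yet 17 ≡ 17 (mod 24), not 6.

Neither implication holds.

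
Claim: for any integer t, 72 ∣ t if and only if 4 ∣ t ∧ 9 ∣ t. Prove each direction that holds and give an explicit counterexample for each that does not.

(→) If 72 ∣ t, write t = 72q. Since 72 = 18·4, t = 4·(18q), so 4 ∣ t; and since 72 = 8·9, t = 9·(8q), so 9 ∣ t.

(←) This fails: take t = 36. Both 4 ∣ 36 and 9 ∣ 36, yet 36 is not a multiple of 72 (since 36 = 0·72 + 36), so 72 ∤ 36.

The forward direction holds; the converse fails.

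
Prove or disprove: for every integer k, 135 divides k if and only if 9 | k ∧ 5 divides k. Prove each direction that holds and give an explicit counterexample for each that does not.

Forward direction. If 135 ∣ k, write k = 135q. Since 135 = 15·9, k = 9·(15q), so 9 ∣ k; and since 135 = 27·5, k = 5·(27q), so 5 ∣ k.

Converse. This fails: take k = 45. Both 9 ∣ 45 and 5 ∣ 45, yet 45 is not a multiple of 135 (since 45 = 0·135 + 45), so 135 ∤ 45.

Only the forward direction holds.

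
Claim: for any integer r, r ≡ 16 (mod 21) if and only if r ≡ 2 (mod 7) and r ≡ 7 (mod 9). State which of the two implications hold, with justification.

The forward direction fails; the converse holds.

(⟹) This fails: r = 58 gives 58 ≡ 16 (mod 21) but 58 ≡ 4 (mod 9), so the conjunction on the right does not hold.

(⟸) Conversely, if r ≡ 2 (mod 7) and r ≡ 7 (mod 9), then by the Chinese remainder theorem r ≡ 16 (mod 63). Since 16 ≡ 16 (mod 21) and 21 ∣ 63, we get r ≡ 16 (mod 21).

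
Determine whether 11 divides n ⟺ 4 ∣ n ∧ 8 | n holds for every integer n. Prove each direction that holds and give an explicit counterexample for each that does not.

Both directions fail.

Forward direction. This fails: take n = 11. Certainly 11 ∣ 11, but 4 ∤ 11.

Converse. This fails: take n = 8. Both 4 ∣ 8 and 8 ∣ 8, yet 8 is not a multiple of 11 (since 8 = 0·11 + 8), so 11 ∤ 8.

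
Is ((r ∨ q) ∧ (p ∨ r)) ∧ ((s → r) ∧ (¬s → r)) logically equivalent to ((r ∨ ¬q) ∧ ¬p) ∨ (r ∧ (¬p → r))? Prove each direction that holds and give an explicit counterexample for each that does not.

(⇒) holds; (⇐) fails.

(→) Assume the antecedent. If r is true, the consequent reduces to true regardless of the other variables. If r is false, the antecedent cannot hold. Either way the consequent holds.

(←) This fails. Under r = F, q = F, p = F, s = F, the left side is false but the right side is true.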